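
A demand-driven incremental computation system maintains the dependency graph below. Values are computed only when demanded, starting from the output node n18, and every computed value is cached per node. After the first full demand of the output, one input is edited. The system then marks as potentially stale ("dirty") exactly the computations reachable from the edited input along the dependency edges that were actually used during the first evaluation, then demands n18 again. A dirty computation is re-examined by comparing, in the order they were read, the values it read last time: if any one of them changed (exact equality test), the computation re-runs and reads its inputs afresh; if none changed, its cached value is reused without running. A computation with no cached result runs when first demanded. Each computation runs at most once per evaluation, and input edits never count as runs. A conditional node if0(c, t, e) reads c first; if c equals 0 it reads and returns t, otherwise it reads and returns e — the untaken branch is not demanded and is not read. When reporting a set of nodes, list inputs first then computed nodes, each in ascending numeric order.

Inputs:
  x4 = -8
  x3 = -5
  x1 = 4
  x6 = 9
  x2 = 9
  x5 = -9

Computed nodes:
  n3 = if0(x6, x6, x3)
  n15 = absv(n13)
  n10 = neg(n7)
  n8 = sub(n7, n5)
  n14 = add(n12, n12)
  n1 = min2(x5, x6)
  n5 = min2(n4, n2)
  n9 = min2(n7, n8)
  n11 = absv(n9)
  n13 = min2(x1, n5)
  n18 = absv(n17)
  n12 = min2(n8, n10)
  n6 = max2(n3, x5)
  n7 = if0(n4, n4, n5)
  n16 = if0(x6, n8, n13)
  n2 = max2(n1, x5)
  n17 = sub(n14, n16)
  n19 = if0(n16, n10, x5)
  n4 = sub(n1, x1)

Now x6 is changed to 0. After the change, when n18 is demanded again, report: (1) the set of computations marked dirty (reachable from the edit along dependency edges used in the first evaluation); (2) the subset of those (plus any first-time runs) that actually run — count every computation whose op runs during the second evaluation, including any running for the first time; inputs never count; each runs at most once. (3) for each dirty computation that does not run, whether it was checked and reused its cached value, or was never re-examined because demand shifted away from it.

Marked dirty: n1, n2, n4, n5, n7, n8, n10, n12, n13, n14, n16, n17, n18.
Computations that run: n1, n16, n17, n18 — 4 in total.
Checked but reused from cache: n2, n4, n5, n7, n8, n10, n12, n14.
Never re-examined (demand shifted away): n13.
Key observation: a condition flipped, so demand moved to the other branch — n13 is never re-examined.

First evaluation (everything demanded from the output):
  n1 = min2(-9, 9) = -9
  n2 = max2(-9, -9) = -9
  n4 = sub(-9, 4) = -13
  n5 = min2(-13, -9) = -13
  n7 = if0(n4=-13 -> else branch n5) = -13
  n8 = sub(-13, -13) = 0
  n10 = neg(-13) = 13
  n12 = min2(0, 13) = 0
  n13 = min2(4, -13) = -13
  n14 = add(0, 0) = 0
  n16 = if0(x6=9 -> else branch n13) = -13
  n17 = sub(0, -13) = 13
  n18 = absv(13) = 13

Propagation after the edit:
  n1: runs — x6 9->0; result -9 (same value as before).
  n2: checked — values it read are unchanged (n1 unchanged, x5 unchanged); reused cached -9 without running.
  n4: checked — values it read are unchanged (n1 unchanged, x1 unchanged); reused cached -13 without running.
  n5: checked — values it read are unchanged (n4 unchanged, n2 unchanged); reused cached -13 without running.
  n7: checked — values it read are unchanged (n4 unchanged, n5 unchanged); reused cached -13 without running.
  n8: checked — values it read are unchanged (n7 unchanged, n5 unchanged); reused cached 0 without running.
  n10: checked — values it read are unchanged (n7 unchanged); reused cached 13 without running.
  n12: checked — values it read are unchanged (n8 unchanged, n10 unchanged); reused cached 0 without running.
  n13: marked dirty but never re-examined — demand shifted away from it.
  n14: checked — values it read are unchanged (n12 unchanged, n12 unchanged); reused cached 0 without running.
  n16: runs — x6 9->0; result 0.
  n17: runs — n16 -13->0; result 0.
  n18: runs — n17 13->0; result 0.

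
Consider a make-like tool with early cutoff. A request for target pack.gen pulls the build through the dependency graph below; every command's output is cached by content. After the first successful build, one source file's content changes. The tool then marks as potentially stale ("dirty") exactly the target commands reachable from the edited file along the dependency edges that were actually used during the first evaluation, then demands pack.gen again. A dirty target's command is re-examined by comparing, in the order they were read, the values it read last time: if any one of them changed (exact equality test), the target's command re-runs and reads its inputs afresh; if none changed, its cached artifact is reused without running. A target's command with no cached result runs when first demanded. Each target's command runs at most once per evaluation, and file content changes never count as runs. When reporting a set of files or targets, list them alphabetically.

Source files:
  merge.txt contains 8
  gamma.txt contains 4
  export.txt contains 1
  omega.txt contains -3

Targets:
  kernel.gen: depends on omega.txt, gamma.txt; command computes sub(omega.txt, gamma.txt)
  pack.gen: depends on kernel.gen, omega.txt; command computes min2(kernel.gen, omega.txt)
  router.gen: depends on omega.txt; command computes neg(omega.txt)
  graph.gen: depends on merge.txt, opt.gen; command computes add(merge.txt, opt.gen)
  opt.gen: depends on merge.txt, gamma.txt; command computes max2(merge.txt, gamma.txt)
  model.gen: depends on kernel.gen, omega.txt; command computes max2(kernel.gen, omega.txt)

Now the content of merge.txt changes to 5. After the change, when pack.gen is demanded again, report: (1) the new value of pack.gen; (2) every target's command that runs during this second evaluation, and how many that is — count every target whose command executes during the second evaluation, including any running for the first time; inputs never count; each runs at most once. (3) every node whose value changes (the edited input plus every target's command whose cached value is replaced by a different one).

First demand of the output computes:
  kernel.gen = sub(-3, 4) = -7
  pack.gen = min2(-7, -3) = -7

After the edit, cleaning proceeds:
  merge.txt only reaches undemanded nodes; the second demand re-runs nothing.

Note the shortcut — merge.txt feeds only undemanded nodes, so no recomputation happens.

Demanding pack.gen again yields -7.
0 target commands run: none.
The nodes whose values change: merge.txt.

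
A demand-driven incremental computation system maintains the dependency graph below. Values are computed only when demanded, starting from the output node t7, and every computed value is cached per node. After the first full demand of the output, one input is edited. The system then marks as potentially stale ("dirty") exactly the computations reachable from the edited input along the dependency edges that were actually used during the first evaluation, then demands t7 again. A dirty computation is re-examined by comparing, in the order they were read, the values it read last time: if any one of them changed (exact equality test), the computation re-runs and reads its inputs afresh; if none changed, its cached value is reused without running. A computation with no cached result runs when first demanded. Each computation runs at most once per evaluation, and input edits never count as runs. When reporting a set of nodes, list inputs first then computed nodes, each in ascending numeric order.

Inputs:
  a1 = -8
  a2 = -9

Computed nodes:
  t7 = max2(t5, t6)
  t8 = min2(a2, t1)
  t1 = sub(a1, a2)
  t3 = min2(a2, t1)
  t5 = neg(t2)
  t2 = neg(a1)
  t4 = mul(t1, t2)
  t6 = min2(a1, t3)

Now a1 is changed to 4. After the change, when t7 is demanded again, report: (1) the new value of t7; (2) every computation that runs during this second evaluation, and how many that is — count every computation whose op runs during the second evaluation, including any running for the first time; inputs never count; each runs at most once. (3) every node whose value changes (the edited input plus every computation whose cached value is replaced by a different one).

First evaluation (everything demanded from the output):
  t1 = sub(-8, -9) = 1
  t2 = neg(-8) = 8
  t3 = min2(-9, 1) = -9
  t5 = neg(8) = -8
  t6 = min2(-8, -9) = -9
  t7 = max2(-8, -9) = -8

Propagation after the edit:
  t1: runs — a1 -8->4; result 13.
  t2: runs — a1 -8->4; result -4.
  t3: runs — t1 1->13; result -9 (same value as before).
  t5: runs — t2 8->-4; result 4.
  t6: runs — a1 -8->4; result -9 (same value as before).
  t7: runs — t5 -8->4; result 4.

New value of t7: 4.
Computations that run: t1, t2, t3, t5, t6, t7 — 6 in total.
Values that change: a1, t1, t2, t5, t7.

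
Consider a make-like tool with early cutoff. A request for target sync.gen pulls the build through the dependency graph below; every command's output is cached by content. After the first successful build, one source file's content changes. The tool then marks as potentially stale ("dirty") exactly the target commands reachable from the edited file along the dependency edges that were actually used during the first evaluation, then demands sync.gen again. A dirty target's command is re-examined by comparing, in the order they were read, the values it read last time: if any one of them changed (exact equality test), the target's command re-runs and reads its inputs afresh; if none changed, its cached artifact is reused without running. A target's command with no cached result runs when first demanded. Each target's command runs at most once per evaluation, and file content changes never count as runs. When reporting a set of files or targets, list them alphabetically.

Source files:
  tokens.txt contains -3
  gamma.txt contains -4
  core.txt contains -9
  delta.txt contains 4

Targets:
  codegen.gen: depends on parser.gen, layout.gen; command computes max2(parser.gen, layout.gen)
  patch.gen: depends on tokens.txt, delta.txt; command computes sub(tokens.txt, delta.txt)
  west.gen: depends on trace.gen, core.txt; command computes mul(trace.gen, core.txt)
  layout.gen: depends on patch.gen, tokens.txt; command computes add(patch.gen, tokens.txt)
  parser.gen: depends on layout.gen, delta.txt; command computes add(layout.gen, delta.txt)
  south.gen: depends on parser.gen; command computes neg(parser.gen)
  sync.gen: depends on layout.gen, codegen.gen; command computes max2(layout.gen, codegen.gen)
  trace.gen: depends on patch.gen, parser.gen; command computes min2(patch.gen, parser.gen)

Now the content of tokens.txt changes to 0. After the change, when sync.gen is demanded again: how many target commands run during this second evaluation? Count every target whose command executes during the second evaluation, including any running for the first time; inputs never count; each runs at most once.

First demand of the output computes:
  patch.gen = sub(-3, 4) = -7
  layout.gen = add(-7, -3) = -10
  parser.gen = add(-10, 4) = -6
  codegen.gen = max2(-6, -10) = -6
  sync.gen = max2(-10, -6) = -6

After the edit, cleaning proceeds:
  patch.gen: a read changed (tokens.txt -3->0) — executes, giving -4.
  layout.gen: a read changed (patch.gen -7->-4; tokens.txt -3->0) — executes, giving -4.
  parser.gen: a read changed (layout.gen -10->-4) — executes, giving 0.
  codegen.gen: a read changed (parser.gen -6->0; layout.gen -10->-4) — executes, giving 0.
  sync.gen: a read changed (layout.gen -10->-4; codegen.gen -6->0) — executes, giving 0.

5 target commands run: codegen.gen, layout.gen, parser.gen, patch.gen, sync.gen.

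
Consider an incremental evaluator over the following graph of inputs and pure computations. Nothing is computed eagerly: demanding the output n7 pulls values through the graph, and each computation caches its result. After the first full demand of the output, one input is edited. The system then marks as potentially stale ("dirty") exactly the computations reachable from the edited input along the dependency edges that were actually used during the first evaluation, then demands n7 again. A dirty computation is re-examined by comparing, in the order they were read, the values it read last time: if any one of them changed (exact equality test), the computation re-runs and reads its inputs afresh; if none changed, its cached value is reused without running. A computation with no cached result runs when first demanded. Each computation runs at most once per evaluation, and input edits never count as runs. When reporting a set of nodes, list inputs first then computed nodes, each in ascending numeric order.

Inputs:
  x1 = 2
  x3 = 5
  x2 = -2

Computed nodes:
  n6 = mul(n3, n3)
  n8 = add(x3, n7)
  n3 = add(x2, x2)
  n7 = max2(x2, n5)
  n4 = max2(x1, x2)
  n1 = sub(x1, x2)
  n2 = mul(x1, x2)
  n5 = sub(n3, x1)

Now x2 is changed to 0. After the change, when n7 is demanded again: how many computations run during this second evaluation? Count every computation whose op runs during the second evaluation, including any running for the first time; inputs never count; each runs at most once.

Run set: n3, n5, n7 (3 run).

Initial pass — values computed on the first demand:
  n3 = add(-2, -2) = -4
  n5 = sub(-4, 2) = -6
  n7 = max2(-2, -6) = -2

Second demand — change propagation:
  n3: re-runs because x2 -2->0; x2 -2->0; new result 0.
  n5: re-runs because n3 -4->0; new result -2.
  n7: re-runs because x2 -2->0; n5 -6->-2; new result 0.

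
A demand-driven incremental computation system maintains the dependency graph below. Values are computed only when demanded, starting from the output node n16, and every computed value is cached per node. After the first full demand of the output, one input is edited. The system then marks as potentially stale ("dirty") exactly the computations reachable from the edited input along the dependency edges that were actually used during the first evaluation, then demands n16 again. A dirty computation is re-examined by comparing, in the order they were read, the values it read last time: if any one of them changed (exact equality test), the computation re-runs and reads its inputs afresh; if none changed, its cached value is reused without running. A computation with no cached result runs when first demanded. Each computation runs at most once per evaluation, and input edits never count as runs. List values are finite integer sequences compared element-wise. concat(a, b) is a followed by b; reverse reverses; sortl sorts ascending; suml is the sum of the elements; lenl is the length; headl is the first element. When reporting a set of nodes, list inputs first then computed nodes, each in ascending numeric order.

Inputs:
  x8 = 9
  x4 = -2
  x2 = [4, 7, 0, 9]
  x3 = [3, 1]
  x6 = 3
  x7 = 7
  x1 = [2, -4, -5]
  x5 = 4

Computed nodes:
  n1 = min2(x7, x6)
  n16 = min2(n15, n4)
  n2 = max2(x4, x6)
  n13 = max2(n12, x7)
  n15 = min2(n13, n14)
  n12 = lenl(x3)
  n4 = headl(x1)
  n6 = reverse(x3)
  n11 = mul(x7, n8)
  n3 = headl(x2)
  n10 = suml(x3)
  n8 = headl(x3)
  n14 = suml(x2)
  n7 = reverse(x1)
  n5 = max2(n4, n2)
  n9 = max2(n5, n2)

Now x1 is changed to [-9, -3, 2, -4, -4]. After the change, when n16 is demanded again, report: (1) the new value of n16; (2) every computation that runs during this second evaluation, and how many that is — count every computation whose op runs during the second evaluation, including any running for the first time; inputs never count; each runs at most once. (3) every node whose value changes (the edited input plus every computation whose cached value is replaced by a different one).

New value of n16: -9.
Computations that run: n4, n16 — 2 in total.
Values that change: x1, n4, n16.

First evaluation (everything demanded from the output):
  n4 = headl([2, -4, -5]) = 2
  n12 = lenl([3, 1]) = 2
  n13 = max2(2, 7) = 7
  n14 = suml([4, 7, 0, 9]) = 20
  n15 = min2(7, 20) = 7
  n16 = min2(7, 2) = 2

Propagation after the edit:
  n4: runs — x1 [2, -4, -5]->[-9, -3, 2, -4, -4]; result -9.
  n16: runs — n4 2->-9; result -9.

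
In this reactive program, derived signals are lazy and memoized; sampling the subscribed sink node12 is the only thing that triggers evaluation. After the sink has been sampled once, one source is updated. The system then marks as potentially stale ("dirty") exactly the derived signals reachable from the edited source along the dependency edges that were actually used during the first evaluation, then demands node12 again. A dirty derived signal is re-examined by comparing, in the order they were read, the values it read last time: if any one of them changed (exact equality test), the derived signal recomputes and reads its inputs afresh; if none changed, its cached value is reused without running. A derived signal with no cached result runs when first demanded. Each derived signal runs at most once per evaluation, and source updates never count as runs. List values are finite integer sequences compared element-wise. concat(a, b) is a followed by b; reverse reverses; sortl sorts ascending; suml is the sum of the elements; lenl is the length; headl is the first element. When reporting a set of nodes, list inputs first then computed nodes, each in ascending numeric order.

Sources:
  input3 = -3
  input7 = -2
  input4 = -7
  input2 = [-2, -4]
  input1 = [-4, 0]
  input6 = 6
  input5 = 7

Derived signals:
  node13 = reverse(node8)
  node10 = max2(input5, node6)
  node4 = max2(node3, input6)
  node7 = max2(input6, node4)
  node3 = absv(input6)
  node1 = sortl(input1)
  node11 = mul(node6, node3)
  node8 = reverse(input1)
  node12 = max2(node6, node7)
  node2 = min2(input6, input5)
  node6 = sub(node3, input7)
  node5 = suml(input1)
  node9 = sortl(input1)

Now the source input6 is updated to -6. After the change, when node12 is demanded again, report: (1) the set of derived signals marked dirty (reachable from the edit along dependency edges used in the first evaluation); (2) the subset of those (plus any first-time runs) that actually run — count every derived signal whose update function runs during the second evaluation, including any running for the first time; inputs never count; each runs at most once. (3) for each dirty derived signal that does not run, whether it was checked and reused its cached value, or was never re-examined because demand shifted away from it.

First demand of the output computes:
  node3 = absv(6) = 6
  node4 = max2(6, 6) = 6
  node6 = sub(6, -2) = 8
  node7 = max2(6, 6) = 6
  node12 = max2(8, 6) = 8

After the edit, cleaning proceeds:
  node3: a read changed (input6 6->-6) — executes, giving 6 — identical to its old value.
  node4: a read changed (input6 6->-6) — executes, giving 6 — identical to its old value.
  node6: dirty, but its reads are unchanged (node3 unchanged, input7 unchanged); cached 8 stands.
  node7: a read changed (input6 6->-6) — executes, giving 6 — identical to its old value.
  node12: dirty, but its reads are unchanged (node6 unchanged, node7 unchanged); cached 8 stands.

Note where the cutoff bites: node6 is checked, finds nothing changed, and keeps its cache.

The edit dirties: node3, node4, node6, node7, node12.
3 derived signals run: node3, node4, node7.
Cache hits after checking: node6, node12.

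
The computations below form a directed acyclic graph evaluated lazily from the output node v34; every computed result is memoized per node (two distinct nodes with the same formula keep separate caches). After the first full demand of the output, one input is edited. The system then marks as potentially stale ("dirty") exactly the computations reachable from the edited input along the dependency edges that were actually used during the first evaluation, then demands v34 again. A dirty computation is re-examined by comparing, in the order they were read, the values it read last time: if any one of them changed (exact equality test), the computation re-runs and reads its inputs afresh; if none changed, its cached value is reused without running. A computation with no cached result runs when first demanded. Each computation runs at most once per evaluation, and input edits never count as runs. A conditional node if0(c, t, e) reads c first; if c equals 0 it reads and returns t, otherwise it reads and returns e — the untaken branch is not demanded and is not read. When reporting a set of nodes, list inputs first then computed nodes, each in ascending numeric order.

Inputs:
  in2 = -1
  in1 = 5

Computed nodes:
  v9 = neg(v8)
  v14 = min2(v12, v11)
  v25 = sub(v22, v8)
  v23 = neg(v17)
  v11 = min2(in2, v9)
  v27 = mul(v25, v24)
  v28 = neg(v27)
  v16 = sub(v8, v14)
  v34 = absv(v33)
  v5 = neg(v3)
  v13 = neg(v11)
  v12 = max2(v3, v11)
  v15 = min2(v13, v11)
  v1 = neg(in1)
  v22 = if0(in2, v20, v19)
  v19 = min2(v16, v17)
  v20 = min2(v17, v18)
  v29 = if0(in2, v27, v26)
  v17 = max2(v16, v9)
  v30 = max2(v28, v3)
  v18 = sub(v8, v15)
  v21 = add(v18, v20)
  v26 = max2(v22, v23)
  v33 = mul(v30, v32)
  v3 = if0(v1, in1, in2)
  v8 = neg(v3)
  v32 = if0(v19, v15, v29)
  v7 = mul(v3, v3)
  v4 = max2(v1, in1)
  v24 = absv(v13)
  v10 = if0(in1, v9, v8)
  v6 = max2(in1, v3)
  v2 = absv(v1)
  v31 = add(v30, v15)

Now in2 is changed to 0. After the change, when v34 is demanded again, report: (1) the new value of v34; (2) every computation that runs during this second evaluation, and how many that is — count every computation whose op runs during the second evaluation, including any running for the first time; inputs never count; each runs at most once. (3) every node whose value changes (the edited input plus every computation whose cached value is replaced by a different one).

Demanding v34 again yields 0.
22 computations run: v3, v8, v9, v11, v12, v13, v14, v15, v16, v17, v18, v19, v20, v22, v24, v25, v27, v28, v30, v32, v33, v34.
The nodes whose values change: in2, v3, v8, v9, v11, v12, v13, v14, v16, v17, v19, v22, v24, v25, v27, v28, v30, v32, v33, v34.
Note the branch switch — demand abandons v23, v26, v29, which are never re-examined.

First demand of the output computes:
  v1 = neg(5) = -5
  v3 = if0(v1=-5 -> else branch in2) = -1
  v8 = neg(-1) = 1
  v9 = neg(1) = -1
  v11 = min2(-1, -1) = -1
  v12 = max2(-1, -1) = -1
  v13 = neg(-1) = 1
  v14 = min2(-1, -1) = -1
  v16 = sub(1, -1) = 2
  v17 = max2(2, -1) = 2
  v19 = min2(2, 2) = 2
  v22 = if0(in2=-1 -> else branch v19) = 2
  v23 = neg(2) = -2
  v24 = absv(1) = 1
  v25 = sub(2, 1) = 1
  v26 = max2(2, -2) = 2
  v27 = mul(1, 1) = 1
  v28 = neg(1) = -1
  v29 = if0(in2=-1 -> else branch v26) = 2
  v30 = max2(-1, -1) = -1
  v32 = if0(v19=2 -> else branch v29) = 2
  v33 = mul(-1, 2) = -2
  v34 = absv(-2) = 2

After the edit, cleaning proceeds:
  v3: a read changed (in2 -1->0) — executes, giving 0.
  v8: a read changed (v3 -1->0) — executes, giving 0.
  v9: a read changed (v8 1->0) — executes, giving 0.
  v11: a read changed (in2 -1->0; v9 -1->0) — executes, giving 0.
  v12: a read changed (v3 -1->0; v11 -1->0) — executes, giving 0.
  v13: a read changed (v11 -1->0) — executes, giving 0.
  v14: a read changed (v12 -1->0; v11 -1->0) — executes, giving 0.
  v15: had never run; runs now, result 0.
  v16: a read changed (v8 1->0; v14 -1->0) — executes, giving 0.
  v17: a read changed (v16 2->0; v9 -1->0) — executes, giving 0.
  v18: had never run; runs now, result 0.
  v19: a read changed (v16 2->0; v17 2->0) — executes, giving 0.
  v20: had never run; runs now, result 0.
  v22: a read changed (in2 -1->0; v19 2->0) — executes, giving 0.
  v23: stays stale; no demand reaches it after the flip.
  v24: a read changed (v13 1->0) — executes, giving 0.
  v25: a read changed (v22 2->0; v8 1->0) — executes, giving 0.
  v26: stays stale; no demand reaches it after the flip.
  v27: a read changed (v25 1->0; v24 1->0) — executes, giving 0.
  v28: a read changed (v27 1->0) — executes, giving 0.
  v29: stays stale; no demand reaches it after the flip.
  v30: a read changed (v28 -1->0; v3 -1->0) — executes, giving 0.
  v32: a read changed (v19 2->0) — executes, giving 0.
  v33: a read changed (v30 -1->0; v32 2->0) — executes, giving 0.
  v34: a read changed (v33 -2->0) — executes, giving 0.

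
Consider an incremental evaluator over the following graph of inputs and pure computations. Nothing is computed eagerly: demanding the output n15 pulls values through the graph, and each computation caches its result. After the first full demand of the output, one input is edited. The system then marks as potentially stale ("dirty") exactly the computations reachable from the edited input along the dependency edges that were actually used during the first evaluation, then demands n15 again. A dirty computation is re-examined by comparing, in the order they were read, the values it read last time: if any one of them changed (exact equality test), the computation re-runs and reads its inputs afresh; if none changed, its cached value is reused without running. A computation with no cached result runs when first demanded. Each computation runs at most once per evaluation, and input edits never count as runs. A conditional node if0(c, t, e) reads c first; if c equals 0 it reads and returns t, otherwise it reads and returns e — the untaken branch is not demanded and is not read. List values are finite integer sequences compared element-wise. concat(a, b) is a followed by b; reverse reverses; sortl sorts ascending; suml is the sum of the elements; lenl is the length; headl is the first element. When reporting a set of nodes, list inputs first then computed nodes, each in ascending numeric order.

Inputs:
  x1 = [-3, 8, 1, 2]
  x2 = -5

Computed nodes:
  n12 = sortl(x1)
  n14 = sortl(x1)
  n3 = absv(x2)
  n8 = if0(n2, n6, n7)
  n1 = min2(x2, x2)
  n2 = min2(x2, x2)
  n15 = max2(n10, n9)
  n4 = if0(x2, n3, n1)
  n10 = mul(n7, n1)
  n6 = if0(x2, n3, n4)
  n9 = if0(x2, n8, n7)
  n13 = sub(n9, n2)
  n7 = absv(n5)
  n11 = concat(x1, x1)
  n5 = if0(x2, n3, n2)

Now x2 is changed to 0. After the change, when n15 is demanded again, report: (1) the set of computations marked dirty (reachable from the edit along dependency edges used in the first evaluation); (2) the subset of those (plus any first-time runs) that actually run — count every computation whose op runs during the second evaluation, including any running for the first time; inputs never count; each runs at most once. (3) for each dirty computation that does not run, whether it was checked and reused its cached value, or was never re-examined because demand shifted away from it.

Initial pass — values computed on the first demand:
  n1 = min2(-5, -5) = -5
  n2 = min2(-5, -5) = -5
  n5 = if0(x2=-5 -> else branch n2) = -5
  n7 = absv(-5) = 5
  n9 = if0(x2=-5 -> else branch n7) = 5
  n10 = mul(5, -5) = -25
  n15 = max2(-25, 5) = 5

Second demand — change propagation:
  n1: re-runs because x2 -5->0; x2 -5->0; new result 0.
  n2: re-runs because x2 -5->0; x2 -5->0; new result 0.
  n3: newly demanded (no cache) — executes and yields 0.
  n5: re-runs because x2 -5->0; n2 -5->0; new result 0.
  n6: newly demanded (no cache) — executes and yields 0.
  n7: re-runs because n5 -5->0; new result 0.
  n8: newly demanded (no cache) — executes and yields 0.
  n9: re-runs because x2 -5->0; n7 5->0; new result 0.
  n10: re-runs because n7 5->0; n1 -5->0; new result 0.
  n15: re-runs because n10 -25->0; n9 5->0; new result 0.

The important point: the flipped condition pulls in fresh nodes; n3, n6, n8 run for the first time.

Dirty set: n1, n2, n5, n7, n9, n10, n15.
Run set: n1, n2, n3, n5, n6, n7, n8, n9, n10, n15 (10 run).
All dirty computations ended up running.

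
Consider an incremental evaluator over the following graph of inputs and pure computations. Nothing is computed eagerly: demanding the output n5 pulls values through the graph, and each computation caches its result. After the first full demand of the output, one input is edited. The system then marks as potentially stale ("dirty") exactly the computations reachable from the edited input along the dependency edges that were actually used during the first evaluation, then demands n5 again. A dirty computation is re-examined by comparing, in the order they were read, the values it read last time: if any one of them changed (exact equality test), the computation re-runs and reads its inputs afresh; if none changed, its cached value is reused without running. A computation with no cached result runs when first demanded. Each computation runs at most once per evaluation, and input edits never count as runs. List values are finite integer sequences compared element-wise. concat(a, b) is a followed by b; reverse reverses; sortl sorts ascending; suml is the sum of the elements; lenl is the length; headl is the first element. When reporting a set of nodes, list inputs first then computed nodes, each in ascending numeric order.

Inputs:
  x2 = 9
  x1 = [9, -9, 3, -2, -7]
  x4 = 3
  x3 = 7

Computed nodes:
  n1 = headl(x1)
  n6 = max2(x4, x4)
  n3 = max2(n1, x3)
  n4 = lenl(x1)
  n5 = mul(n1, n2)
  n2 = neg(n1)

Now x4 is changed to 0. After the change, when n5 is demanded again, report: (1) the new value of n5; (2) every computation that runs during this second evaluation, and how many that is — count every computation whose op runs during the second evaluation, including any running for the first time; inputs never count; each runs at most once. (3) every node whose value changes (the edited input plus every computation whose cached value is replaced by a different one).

Initial pass — values computed on the first demand:
  n1 = headl([9, -9, 3, -2, -7]) = 9
  n2 = neg(9) = -9
  n5 = mul(9, -9) = -81

Second demand — change propagation:
  no demanded computation ever read x4, so the edit dirties nothing and nothing runs.

The important point: nothing the output needs ever reads x4, so the edit is invisible to it.

n5 now evaluates to -81.
Run set: none (0 run).
Changed values: x4.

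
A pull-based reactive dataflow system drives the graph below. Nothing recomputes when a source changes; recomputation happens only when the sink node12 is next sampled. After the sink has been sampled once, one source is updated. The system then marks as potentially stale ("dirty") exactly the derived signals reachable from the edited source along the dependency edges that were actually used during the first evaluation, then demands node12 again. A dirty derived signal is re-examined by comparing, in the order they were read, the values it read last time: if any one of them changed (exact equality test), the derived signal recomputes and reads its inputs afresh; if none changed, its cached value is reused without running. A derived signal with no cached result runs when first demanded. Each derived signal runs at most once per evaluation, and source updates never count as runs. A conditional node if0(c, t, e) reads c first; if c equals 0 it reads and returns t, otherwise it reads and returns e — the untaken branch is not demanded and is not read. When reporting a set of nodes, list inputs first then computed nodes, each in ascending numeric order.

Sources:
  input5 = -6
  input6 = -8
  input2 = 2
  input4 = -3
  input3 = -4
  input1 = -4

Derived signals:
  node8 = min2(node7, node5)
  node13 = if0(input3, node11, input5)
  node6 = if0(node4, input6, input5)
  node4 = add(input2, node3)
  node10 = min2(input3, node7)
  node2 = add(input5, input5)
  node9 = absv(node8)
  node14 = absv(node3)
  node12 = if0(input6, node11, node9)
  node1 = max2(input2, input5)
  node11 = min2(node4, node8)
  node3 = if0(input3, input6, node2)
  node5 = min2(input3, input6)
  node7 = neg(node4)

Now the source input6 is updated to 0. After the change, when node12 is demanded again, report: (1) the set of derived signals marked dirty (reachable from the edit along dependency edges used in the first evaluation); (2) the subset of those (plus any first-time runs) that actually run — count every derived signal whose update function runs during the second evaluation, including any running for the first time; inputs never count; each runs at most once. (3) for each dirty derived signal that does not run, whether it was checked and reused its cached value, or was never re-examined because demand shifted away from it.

Marked dirty: node5, node8, node9, node12.
Derived signals that run: node5, node8, node11, node12 — 4 in total.
Never re-examined (demand shifted away): node9.
Key observation: a condition flipped, so demand moved to the other branch — node9 is never re-examined.

First evaluation (everything demanded from the output):
  node2 = add(-6, -6) = -12
  node3 = if0(input3=-4 -> else branch node2) = -12
  node4 = add(2, -12) = -10
  node5 = min2(-4, -8) = -8
  node7 = neg(-10) = 10
  node8 = min2(10, -8) = -8
  node9 = absv(-8) = 8
  node12 = if0(input6=-8 -> else branch node9) = 8

Propagation after the edit:
  node5: runs — input6 -8->0; result -4.
  node8: runs — node5 -8->-4; result -4.
  node9: marked dirty but never re-examined — demand shifted away from it.
  node11: demanded for the first time — runs, produces -10.
  node12: runs — input6 -8->0; result -10.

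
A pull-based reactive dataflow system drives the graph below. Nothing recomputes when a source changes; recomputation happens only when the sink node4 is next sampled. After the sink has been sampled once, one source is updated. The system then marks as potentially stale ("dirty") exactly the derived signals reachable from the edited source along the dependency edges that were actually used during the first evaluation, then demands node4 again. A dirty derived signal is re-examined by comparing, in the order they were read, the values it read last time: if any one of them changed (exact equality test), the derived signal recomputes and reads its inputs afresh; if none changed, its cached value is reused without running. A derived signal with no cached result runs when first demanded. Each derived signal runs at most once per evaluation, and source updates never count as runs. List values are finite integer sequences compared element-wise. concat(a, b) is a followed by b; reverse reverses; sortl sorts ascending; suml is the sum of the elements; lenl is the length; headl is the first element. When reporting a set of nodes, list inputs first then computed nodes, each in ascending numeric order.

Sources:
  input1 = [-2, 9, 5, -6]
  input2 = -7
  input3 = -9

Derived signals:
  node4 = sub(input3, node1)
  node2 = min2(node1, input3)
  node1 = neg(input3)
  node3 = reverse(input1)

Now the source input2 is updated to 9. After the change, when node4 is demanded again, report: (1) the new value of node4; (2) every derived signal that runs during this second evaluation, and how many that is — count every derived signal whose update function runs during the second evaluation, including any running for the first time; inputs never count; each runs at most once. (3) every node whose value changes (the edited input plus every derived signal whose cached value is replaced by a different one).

First evaluation (everything demanded from the output):
  node1 = neg(-9) = 9
  node4 = sub(-9, 9) = -18

Propagation after the edit:
  input2 feeds no computation that the output demands — nothing is marked dirty and nothing runs.

Key observation: input2 is never demanded by the output, so the edit triggers no recomputation at all.

New value of node4: -18.
Derived signals that run: none — 0 in total.
Values that change: input2.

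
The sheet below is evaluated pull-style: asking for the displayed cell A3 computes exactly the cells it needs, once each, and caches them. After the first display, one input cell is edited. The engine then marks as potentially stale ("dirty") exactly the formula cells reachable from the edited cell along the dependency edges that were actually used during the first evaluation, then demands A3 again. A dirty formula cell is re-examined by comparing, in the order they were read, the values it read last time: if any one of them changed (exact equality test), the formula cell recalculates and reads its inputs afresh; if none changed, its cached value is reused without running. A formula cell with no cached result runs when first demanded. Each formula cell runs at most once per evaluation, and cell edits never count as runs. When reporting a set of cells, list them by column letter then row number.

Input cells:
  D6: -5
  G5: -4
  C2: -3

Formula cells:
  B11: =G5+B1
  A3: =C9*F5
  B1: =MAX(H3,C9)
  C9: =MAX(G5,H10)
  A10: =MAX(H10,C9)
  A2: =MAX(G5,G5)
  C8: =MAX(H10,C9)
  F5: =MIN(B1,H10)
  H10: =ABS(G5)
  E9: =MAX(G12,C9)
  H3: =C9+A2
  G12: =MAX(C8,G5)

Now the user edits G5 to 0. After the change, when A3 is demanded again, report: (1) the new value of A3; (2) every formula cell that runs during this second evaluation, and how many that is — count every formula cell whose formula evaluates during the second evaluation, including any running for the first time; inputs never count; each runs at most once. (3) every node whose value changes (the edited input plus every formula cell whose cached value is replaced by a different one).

Demanding A3 again yields 0.
7 formula cells run: A2, A3, B1, C9, F5, H3, H10.
The nodes whose values change: A2, A3, B1, C9, F5, G5, H10.

First demand of the output computes:
  A2 = MAX(-4, -4) = -4
  H10 = ABS(-4) = 4
  C9 = MAX(-4, 4) = 4
  H3 = 4 + -4 = 0
  B1 = MAX(0, 4) = 4
  F5 = MIN(4, 4) = 4
  A3 = 4 * 4 = 16

After the edit, cleaning proceeds:
  A2: a read changed (G5 -4->0; G5 -4->0) — executes, giving 0.
  H10: a read changed (G5 -4->0) — executes, giving 0.
  C9: a read changed (G5 -4->0; H10 4->0) — executes, giving 0.
  H3: a read changed (C9 4->0; A2 -4->0) — executes, giving 0 — identical to its old value.
  B1: a read changed (C9 4->0) — executes, giving 0.
  F5: a read changed (B1 4->0; H10 4->0) — executes, giving 0.
  A3: a read changed (C9 4->0; F5 4->0) — executes, giving 0.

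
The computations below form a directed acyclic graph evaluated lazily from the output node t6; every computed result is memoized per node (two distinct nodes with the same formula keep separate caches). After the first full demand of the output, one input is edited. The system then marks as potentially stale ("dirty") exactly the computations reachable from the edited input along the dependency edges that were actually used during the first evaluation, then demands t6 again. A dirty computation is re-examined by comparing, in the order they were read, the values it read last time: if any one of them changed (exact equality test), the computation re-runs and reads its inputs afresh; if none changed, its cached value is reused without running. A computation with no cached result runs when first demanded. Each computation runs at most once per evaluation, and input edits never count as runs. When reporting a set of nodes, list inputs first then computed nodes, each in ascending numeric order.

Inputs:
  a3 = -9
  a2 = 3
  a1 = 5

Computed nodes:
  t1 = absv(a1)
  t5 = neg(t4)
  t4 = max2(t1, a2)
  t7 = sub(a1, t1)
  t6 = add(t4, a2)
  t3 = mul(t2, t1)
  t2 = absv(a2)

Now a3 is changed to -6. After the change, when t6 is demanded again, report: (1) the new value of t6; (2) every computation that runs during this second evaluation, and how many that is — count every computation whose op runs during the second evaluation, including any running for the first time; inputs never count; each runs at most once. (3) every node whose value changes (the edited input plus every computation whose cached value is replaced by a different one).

Demanding t6 again yields 8.
0 computations run: none.
The nodes whose values change: a3.
Note the shortcut — nothing in the graph depends on a3 at all, so no recomputation happens.

First demand of the output computes:
  t1 = absv(5) = 5
  t4 = max2(5, 3) = 5
  t6 = add(5, 3) = 8

After the edit, cleaning proceeds:
  no node depends on a3 at all; the second demand re-runs nothing.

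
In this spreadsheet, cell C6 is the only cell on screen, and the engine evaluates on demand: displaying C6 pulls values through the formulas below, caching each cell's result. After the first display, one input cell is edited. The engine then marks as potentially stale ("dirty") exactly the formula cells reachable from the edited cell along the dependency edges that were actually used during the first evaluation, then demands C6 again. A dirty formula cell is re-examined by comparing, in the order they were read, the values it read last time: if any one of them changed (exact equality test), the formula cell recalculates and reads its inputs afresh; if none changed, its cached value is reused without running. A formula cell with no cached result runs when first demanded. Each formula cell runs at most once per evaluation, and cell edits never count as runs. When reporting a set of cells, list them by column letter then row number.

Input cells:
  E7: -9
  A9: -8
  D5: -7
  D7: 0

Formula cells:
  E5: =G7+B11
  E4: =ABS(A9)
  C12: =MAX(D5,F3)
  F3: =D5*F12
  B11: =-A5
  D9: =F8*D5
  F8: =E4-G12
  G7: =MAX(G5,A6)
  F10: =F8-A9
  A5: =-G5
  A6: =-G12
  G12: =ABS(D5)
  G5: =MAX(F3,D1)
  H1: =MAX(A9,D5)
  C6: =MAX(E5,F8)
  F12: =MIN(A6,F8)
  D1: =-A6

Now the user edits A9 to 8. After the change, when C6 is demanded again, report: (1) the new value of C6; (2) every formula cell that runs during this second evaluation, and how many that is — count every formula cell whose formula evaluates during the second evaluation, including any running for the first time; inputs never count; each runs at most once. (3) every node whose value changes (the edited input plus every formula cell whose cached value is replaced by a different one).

Initial pass — values computed on the first demand:
  E4 = ABS(-8) = 8
  G12 = ABS(-7) = 7
  A6 = -(7) = -7
  D1 = -(-7) = 7
  F8 = 8 - 7 = 1
  F12 = MIN(-7, 1) = -7
  F3 = -7 * -7 = 49
  G5 = MAX(49, 7) = 49
  A5 = -(49) = -49
  B11 = -(-49) = 49
  G7 = MAX(49, -7) = 49
  E5 = 49 + 49 = 98
  C6 = MAX(98, 1) = 98

Second demand — change propagation:
  E4: re-runs because A9 -8->8; new result 8 (unchanged).
  F8: re-examined; everything it read last time is the same (E4 unchanged, G12 unchanged) — cache 1 kept, no run.
  F12: re-examined; everything it read last time is the same (A6 unchanged, F8 unchanged) — cache -7 kept, no run.
  F3: re-examined; everything it read last time is the same (D5 unchanged, F12 unchanged) — cache 49 kept, no run.
  G5: re-examined; everything it read last time is the same (F3 unchanged, D1 unchanged) — cache 49 kept, no run.
  A5: re-examined; everything it read last time is the same (G5 unchanged) — cache -49 kept, no run.
  B11: re-examined; everything it read last time is the same (A5 unchanged) — cache 49 kept, no run.
  G7: re-examined; everything it read last time is the same (G5 unchanged, A6 unchanged) — cache 49 kept, no run.
  E5: re-examined; everything it read last time is the same (G7 unchanged, B11 unchanged) — cache 98 kept, no run.
  C6: re-examined; everything it read last time is the same (E5 unchanged, F8 unchanged) — cache 98 kept, no run.

The important point: E4 recomputes to an identical value, and the output ends up unchanged.

C6 now evaluates to 98.
Run set: E4 (1 run).
Changed values: A9.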